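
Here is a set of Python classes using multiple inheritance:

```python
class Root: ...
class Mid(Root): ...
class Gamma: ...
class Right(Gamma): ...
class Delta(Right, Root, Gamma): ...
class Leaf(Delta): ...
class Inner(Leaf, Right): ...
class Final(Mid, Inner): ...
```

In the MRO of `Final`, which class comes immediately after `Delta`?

Right

L[Final] = Final + merge(L[Mid], L[Inner], [Mid Inner])
  take Mid:  [Mid Root object] + [Inner Leaf Delta Right Root Gamma object] + [Mid Inner]
  take Inner:  [Root object] + [Inner Leaf Delta Right Root Gamma object] + [Inner]
  take Leaf:  [Root object] + [Leaf Delta Right Root Gamma object]
  take Delta:  [Root object] + [Delta Right Root Gamma object]
  take Right:  [Root object] + [Right Root Gamma object]
  take Root:  [Root object] + [Root Gamma object]
  take Gamma:  [object] + [Gamma object]
  take object:  [object] + [object]
MRO: Final Mid Inner Leaf Delta Right Root Gamma object
Delta is at position 4; next is Right.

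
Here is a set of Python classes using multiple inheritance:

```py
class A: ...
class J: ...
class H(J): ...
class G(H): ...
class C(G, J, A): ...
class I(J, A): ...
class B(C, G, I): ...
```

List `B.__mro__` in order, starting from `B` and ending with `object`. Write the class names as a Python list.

L[B] = B + merge(L[C], L[G], L[I], [C G I])
  take C:  [C G H J A object] + [G H J object] + [I J A object] + [C G I]
  take G:  [G H J A object] + [G H J object] + [I J A object] + [G I]
  take H:  [H J A object] + [H J object] + [I J A object] + [I]
  take I:  [J A object] + [J object] + [I J A object] + [I]
  take J:  [J A object] + [J object] + [J A object]
  take A:  [A object] + [object] + [A object]
  take object:  [object] + [object] + [object]

[B, C, G, H, I, J, A, object]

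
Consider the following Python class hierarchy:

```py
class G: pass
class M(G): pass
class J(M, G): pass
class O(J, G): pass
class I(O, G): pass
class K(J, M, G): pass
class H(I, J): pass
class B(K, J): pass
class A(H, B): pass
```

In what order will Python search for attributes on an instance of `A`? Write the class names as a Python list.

[A, H, I, O, B, K, J, M, G, object]

L[A] = A + merge(L[H], L[B], [H B])
  take H:  [H I O J M G object] + [B K J M G object] + [H B]
  take I:  [I O J M G object] + [B K J M G object] + [B]
  take O:  [O J M G object] + [B K J M G object] + [B]
  take B:  [J M G object] + [B K J M G object] + [B]
  take K:  [J M G object] + [K J M G object]
  take J:  [J M G object] + [J M G object]
  take M:  [M G object] + [M G object]
  take G:  [G object] + [G object]
  take object:  [object] + [object]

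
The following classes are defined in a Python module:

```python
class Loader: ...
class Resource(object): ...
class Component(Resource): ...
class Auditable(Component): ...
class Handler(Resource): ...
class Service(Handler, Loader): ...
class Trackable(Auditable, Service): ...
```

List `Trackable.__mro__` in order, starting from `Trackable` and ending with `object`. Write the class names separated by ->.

L[Trackable] = Trackable + merge(L[Auditable], L[Service], [Auditable Service])
  take Auditable:  [Auditable Component Resource object] + [Service Handler Resource Loader object] + [Auditable Service]
  take Component:  [Component Resource object] + [Service Handler Resource Loader object] + [Service]
  take Service:  [Resource object] + [Service Handler Resource Loader object] + [Service]
  take Handler:  [Resource object] + [Handler Resource Loader object]
  take Resource:  [Resource object] + [Resource Loader object]
  take Loader:  [object] + [Loader object]
  take object:  [object] + [object]

Trackable -> Auditable -> Component -> Service -> Handler -> Resource -> Loader -> object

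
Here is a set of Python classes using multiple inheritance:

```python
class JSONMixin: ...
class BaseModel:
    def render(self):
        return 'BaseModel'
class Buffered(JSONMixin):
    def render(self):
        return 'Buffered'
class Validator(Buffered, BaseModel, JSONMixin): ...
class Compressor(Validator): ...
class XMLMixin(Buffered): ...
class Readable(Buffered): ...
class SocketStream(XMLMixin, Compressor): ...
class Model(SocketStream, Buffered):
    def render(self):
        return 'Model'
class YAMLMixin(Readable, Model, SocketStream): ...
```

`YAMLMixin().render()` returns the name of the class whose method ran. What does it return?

Model

L[YAMLMixin] = YAMLMixin + merge(L[Readable], L[Model], L[SocketStream], [Readable Model SocketStream])
  take Readable:  [Readable Buffered JSONMixin object] + [Model SocketStream XMLMixin Compressor Validator Buffered BaseModel JSONMixin object] + [SocketStream XMLMixin Compressor Validator Buffered BaseModel JSONMixin object] + [Readable Model SocketStream]
  take Model:  [Buffered JSONMixin object] + [Model SocketStream XMLMixin Compressor Validator Buffered BaseModel JSONMixin object] + [SocketStream XMLMixin Compressor Validator Buffered BaseModel JSONMixin object] + [Model SocketStream]
  take SocketStream:  [Buffered JSONMixin object] + [SocketStream XMLMixin Compressor Validator Buffered BaseModel JSONMixin object] + [SocketStream XMLMixin Compressor Validator Buffered BaseModel JSONMixin object] + [SocketStream]
  take XMLMixin:  [Buffered JSONMixin object] + [XMLMixin Compressor Validator Buffered BaseModel JSONMixin object] + [XMLMixin Compressor Validator Buffered BaseModel JSONMixin object]
  take Compressor:  [Buffered JSONMixin object] + [Compressor Validator Buffered BaseModel JSONMixin object] + [Compressor Validator Buffered BaseModel JSONMixin object]
  take Validator:  [Buffered JSONMixin object] + [Validator Buffered BaseModel JSONMixin object] + [Validator Buffered BaseModel JSONMixin object]
  take Buffered:  [Buffered JSONMixin object] + [Buffered BaseModel JSONMixin object] + [Buffered BaseModel JSONMixin object]
  take BaseModel:  [JSONMixin object] + [BaseModel JSONMixin object] + [BaseModel JSONMixin object]
  take JSONMixin:  [JSONMixin object] + [JSONMixin object] + [JSONMixin object]
  take object:  [object] + [object] + [object]
MRO: YAMLMixin Readable Model SocketStream XMLMixin Compressor Validator Buffered BaseModel JSONMixin object
render is defined in: BaseModel, Buffered, Model. First along the MRO is Model.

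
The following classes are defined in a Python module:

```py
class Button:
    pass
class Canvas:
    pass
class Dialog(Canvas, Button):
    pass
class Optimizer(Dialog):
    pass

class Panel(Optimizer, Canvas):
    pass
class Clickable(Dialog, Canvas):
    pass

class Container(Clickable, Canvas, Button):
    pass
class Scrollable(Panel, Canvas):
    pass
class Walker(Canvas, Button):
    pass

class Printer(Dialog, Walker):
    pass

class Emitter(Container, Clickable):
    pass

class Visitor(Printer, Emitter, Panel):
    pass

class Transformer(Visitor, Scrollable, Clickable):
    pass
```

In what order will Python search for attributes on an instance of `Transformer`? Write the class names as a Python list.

[Transformer, Visitor, Printer, Emitter, Container, Scrollable, Clickable, Panel, Optimizer, Dialog, Walker, Canvas, Button, object]

L[Transformer] = Transformer + merge(L[Visitor], L[Scrollable], L[Clickable], [Visitor Scrollable Clickable])
  take Visitor:  [Visitor Printer Emitter Container Clickable Panel Optimizer Dialog Walker Canvas Button object] + [Scrollable Panel Optimizer Dialog Canvas Button object] + [Clickable Dialog Canvas Button object] + [Visitor Scrollable Clickable]
  take Printer:  [Printer Emitter Container Clickable Panel Optimizer Dialog Walker Canvas Button object] + [Scrollable Panel Optimizer Dialog Canvas Button object] + [Clickable Dialog Canvas Button object] + [Scrollable Clickable]
  take Emitter:  [Emitter Container Clickable Panel Optimizer Dialog Walker Canvas Button object] + [Scrollable Panel Optimizer Dialog Canvas Button object] + [Clickable Dialog Canvas Button object] + [Scrollable Clickable]
  take Container:  [Container Clickable Panel Optimizer Dialog Walker Canvas Button object] + [Scrollable Panel Optimizer Dialog Canvas Button object] + [Clickable Dialog Canvas Button object] + [Scrollable Clickable]
  take Scrollable:  [Clickable Panel Optimizer Dialog Walker Canvas Button object] + [Scrollable Panel Optimizer Dialog Canvas Button object] + [Clickable Dialog Canvas Button object] + [Scrollable Clickable]
  take Clickable:  [Clickable Panel Optimizer Dialog Walker Canvas Button object] + [Panel Optimizer Dialog Canvas Button object] + [Clickable Dialog Canvas Button object] + [Clickable]
  take Panel:  [Panel Optimizer Dialog Walker Canvas Button object] + [Panel Optimizer Dialog Canvas Button object] + [Dialog Canvas Button object]
  take Optimizer:  [Optimizer Dialog Walker Canvas Button object] + [Optimizer Dialog Canvas Button object] + [Dialog Canvas Button object]
  take Dialog:  [Dialog Walker Canvas Button object] + [Dialog Canvas Button object] + [Dialog Canvas Button object]
  take Walker:  [Walker Canvas Button object] + [Canvas Button object] + [Canvas Button object]
  take Canvas:  [Canvas Button object] + [Canvas Button object] + [Canvas Button object]
  take Button:  [Button object] + [Button object] + [Button object]
  take object:  [object] + [object] + [object]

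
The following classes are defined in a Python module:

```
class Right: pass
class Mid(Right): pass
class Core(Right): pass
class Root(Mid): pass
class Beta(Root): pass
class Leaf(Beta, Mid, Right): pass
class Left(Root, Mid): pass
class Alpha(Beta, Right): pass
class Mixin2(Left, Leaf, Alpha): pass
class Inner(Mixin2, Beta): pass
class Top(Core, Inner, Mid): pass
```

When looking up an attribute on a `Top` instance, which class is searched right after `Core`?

Inner

L[Top] = Top + merge(L[Core], L[Inner], L[Mid], [Core Inner Mid])
  take Core:  [Core Right object] + [Inner Mixin2 Left Leaf Alpha Beta Root Mid Right object] + [Mid Right object] + [Core Inner Mid]
  take Inner:  [Right object] + [Inner Mixin2 Left Leaf Alpha Beta Root Mid Right object] + [Mid Right object] + [Inner Mid]
  take Mixin2:  [Right object] + [Mixin2 Left Leaf Alpha Beta Root Mid Right object] + [Mid Right object] + [Mid]
  take Left:  [Right object] + [Left Leaf Alpha Beta Root Mid Right object] + [Mid Right object] + [Mid]
  take Leaf:  [Right object] + [Leaf Alpha Beta Root Mid Right object] + [Mid Right object] + [Mid]
  take Alpha:  [Right object] + [Alpha Beta Root Mid Right object] + [Mid Right object] + [Mid]
  take Beta:  [Right object] + [Beta Root Mid Right object] + [Mid Right object] + [Mid]
  take Root:  [Right object] + [Root Mid Right object] + [Mid Right object] + [Mid]
  take Mid:  [Right object] + [Mid Right object] + [Mid Right object] + [Mid]
  take Right:  [Right object] + [Right object] + [Right object]
  take object:  [object] + [object] + [object]
MRO: Top Core Inner Mixin2 Left Leaf Alpha Beta Root Mid Right object
Core is at position 1; next is Inner.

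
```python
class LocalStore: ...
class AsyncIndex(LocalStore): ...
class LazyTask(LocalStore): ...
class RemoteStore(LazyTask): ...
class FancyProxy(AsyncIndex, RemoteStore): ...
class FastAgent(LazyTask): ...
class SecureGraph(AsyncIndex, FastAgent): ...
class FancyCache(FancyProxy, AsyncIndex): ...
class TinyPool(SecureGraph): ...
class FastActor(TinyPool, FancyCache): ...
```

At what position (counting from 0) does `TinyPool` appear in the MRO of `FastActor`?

1

L[FastActor] = FastActor + merge(L[TinyPool], L[FancyCache], [TinyPool FancyCache])
  take TinyPool:  [TinyPool SecureGraph AsyncIndex FastAgent LazyTask LocalStore object] + [FancyCache FancyProxy AsyncIndex RemoteStore LazyTask LocalStore object] + [TinyPool FancyCache]
  take SecureGraph:  [SecureGraph AsyncIndex FastAgent LazyTask LocalStore object] + [FancyCache FancyProxy AsyncIndex RemoteStore LazyTask LocalStore object] + [FancyCache]
  take FancyCache:  [AsyncIndex FastAgent LazyTask LocalStore object] + [FancyCache FancyProxy AsyncIndex RemoteStore LazyTask LocalStore object] + [FancyCache]
  take FancyProxy:  [AsyncIndex FastAgent LazyTask LocalStore object] + [FancyProxy AsyncIndex RemoteStore LazyTask LocalStore object]
  take AsyncIndex:  [AsyncIndex FastAgent LazyTask LocalStore object] + [AsyncIndex RemoteStore LazyTask LocalStore object]
  take FastAgent:  [FastAgent LazyTask LocalStore object] + [RemoteStore LazyTask LocalStore object]
  take RemoteStore:  [LazyTask LocalStore object] + [RemoteStore LazyTask LocalStore object]
  take LazyTask:  [LazyTask LocalStore object] + [LazyTask LocalStore object]
  take LocalStore:  [LocalStore object] + [LocalStore object]
  take object:  [object] + [object]
MRO: FastActor TinyPool SecureGraph FancyCache FancyProxy AsyncIndex FastAgent RemoteStore LazyTask LocalStore object
TinyPool sits at index 1.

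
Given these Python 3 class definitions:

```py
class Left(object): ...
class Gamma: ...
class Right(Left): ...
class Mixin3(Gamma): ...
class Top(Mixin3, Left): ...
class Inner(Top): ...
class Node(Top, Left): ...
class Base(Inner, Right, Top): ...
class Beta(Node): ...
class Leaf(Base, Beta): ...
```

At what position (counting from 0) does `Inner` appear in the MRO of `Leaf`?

2

L[Leaf] = Leaf + merge(L[Base], L[Beta], [Base Beta])
  take Base:  [Base Inner Right Top Mixin3 Gamma Left object] + [Beta Node Top Mixin3 Gamma Left object] + [Base Beta]
  take Inner:  [Inner Right Top Mixin3 Gamma Left object] + [Beta Node Top Mixin3 Gamma Left object] + [Beta]
  take Right:  [Right Top Mixin3 Gamma Left object] + [Beta Node Top Mixin3 Gamma Left object] + [Beta]
  take Beta:  [Top Mixin3 Gamma Left object] + [Beta Node Top Mixin3 Gamma Left object] + [Beta]
  take Node:  [Top Mixin3 Gamma Left object] + [Node Top Mixin3 Gamma Left object]
  take Top:  [Top Mixin3 Gamma Left object] + [Top Mixin3 Gamma Left object]
  take Mixin3:  [Mixin3 Gamma Left object] + [Mixin3 Gamma Left object]
  take Gamma:  [Gamma Left object] + [Gamma Left object]
  take Left:  [Left object] + [Left object]
  take object:  [object] + [object]
MRO: Leaf Base Inner Right Beta Node Top Mixin3 Gamma Left object
Inner sits at index 2.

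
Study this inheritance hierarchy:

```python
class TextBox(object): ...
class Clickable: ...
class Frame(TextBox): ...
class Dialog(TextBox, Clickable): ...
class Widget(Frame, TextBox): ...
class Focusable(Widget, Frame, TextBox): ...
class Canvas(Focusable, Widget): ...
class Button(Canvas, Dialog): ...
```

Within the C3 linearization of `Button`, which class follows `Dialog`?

TextBox

L[Button] = Button + merge(L[Canvas], L[Dialog], [Canvas Dialog])
  take Canvas:  [Canvas Focusable Widget Frame TextBox object] + [Dialog TextBox Clickable object] + [Canvas Dialog]
  take Focusable:  [Focusable Widget Frame TextBox object] + [Dialog TextBox Clickable object] + [Dialog]
  take Widget:  [Widget Frame TextBox object] + [Dialog TextBox Clickable object] + [Dialog]
  take Frame:  [Frame TextBox object] + [Dialog TextBox Clickable object] + [Dialog]
  take Dialog:  [TextBox object] + [Dialog TextBox Clickable object] + [Dialog]
  take TextBox:  [TextBox object] + [TextBox Clickable object]
  take Clickable:  [object] + [Clickable object]
  take object:  [object] + [object]
MRO: Button Canvas Focusable Widget Frame Dialog TextBox Clickable object
Dialog is at position 5; next is TextBox.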